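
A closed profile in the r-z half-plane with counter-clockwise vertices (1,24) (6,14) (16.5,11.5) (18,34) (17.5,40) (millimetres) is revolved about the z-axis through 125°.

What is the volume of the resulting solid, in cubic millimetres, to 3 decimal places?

Volume = 6954.228 mm³

Profile (r,z), 5 vertices: (1,24) (6,14) (16.5,11.5) (18,34) (17.5,40)
edge 0: (1,24)→(6,14)  cross = 1·14 − 6·24 = -130.0000; (r_i+r_j)·cross = 7·-130.0000 = -910.0000
edge 1: (6,14)→(16.5,11.5)  cross = 6·11.5 − 16.5·14 = -162.0000; (r_i+r_j)·cross = 22.5·-162.0000 = -3645.0000
edge 2: (16.5,11.5)→(18,34)  cross = 16.5·34 − 18·11.5 = 354.0000; (r_i+r_j)·cross = 34.5·354.0000 = 12213.0000
edge 3: (18,34)→(17.5,40)  cross = 18·40 − 17.5·34 = 125.0000; (r_i+r_j)·cross = 35.5·125.0000 = 4437.5000
edge 4: (17.5,40)→(1,24)  cross = 17.5·24 − 1·40 = 380.0000; (r_i+r_j)·cross = 18.5·380.0000 = 7030.0000
Σcross = 567.0000 → A = |Σcross|/2 = 283.5000 mm²
Σ(r_i+r_j)·cross = 19125.5000 → first moment M = |Σ|/6 = 3187.5833
R_c = M/A = 3187.5833/283.5000 = 11.2437 mm
θ = 125° = 2.181662 rad
V = θ·R_c·A = 2.181662·11.2437·283.5000 = 6954.228 mm³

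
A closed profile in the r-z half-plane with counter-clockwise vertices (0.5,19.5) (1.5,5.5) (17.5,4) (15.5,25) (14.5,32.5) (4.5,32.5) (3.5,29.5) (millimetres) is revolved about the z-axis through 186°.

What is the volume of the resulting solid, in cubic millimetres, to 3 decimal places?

Profile (r,z), 7 vertices: (0.5,19.5) (1.5,5.5) (17.5,4) (15.5,25) (14.5,32.5) (4.5,32.5) (3.5,29.5)
edge 0: (0.5,19.5)→(1.5,5.5)  cross = 0.5·5.5 − 1.5·19.5 = -26.5000; (r_i+r_j)·cross = 2·-26.5000 = -53.0000
edge 1: (1.5,5.5)→(17.5,4)  cross = 1.5·4 − 17.5·5.5 = -90.2500; (r_i+r_j)·cross = 19·-90.2500 = -1714.7500
edge 2: (17.5,4)→(15.5,25)  cross = 17.5·25 − 15.5·4 = 375.5000; (r_i+r_j)·cross = 33·375.5000 = 12391.5000
edge 3: (15.5,25)→(14.5,32.5)  cross = 15.5·32.5 − 14.5·25 = 141.2500; (r_i+r_j)·cross = 30·141.2500 = 4237.5000
edge 4: (14.5,32.5)→(4.5,32.5)  cross = 14.5·32.5 − 4.5·32.5 = 325.0000; (r_i+r_j)·cross = 19·325.0000 = 6175.0000
edge 5: (4.5,32.5)→(3.5,29.5)  cross = 4.5·29.5 − 3.5·32.5 = 19.0000; (r_i+r_j)·cross = 8·19.0000 = 152.0000
edge 6: (3.5,29.5)→(0.5,19.5)  cross = 3.5·19.5 − 0.5·29.5 = 53.5000; (r_i+r_j)·cross = 4·53.5000 = 214.0000
Σcross = 797.5000 → A = |Σcross|/2 = 398.7500 mm²
Σ(r_i+r_j)·cross = 21402.2500 → first moment M = |Σ|/6 = 3567.0417
R_c = M/A = 3567.0417/398.7500 = 8.9456 mm
θ = 186° = 3.246312 rad
V = θ·R_c·A = 3.246312·8.9456·398.7500 = 11579.732 mm³

Volume = 11579.732 mm³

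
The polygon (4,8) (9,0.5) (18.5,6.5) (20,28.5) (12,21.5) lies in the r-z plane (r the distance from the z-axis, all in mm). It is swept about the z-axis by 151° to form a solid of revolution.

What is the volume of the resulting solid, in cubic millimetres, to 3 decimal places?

Volume = 8220.179 mm³

Profile (r,z), 5 vertices: (4,8) (9,0.5) (18.5,6.5) (20,28.5) (12,21.5)
edge 0: (4,8)→(9,0.5)  cross = 4·0.5 − 9·8 = -70.0000; (r_i+r_j)·cross = 13·-70.0000 = -910.0000
edge 1: (9,0.5)→(18.5,6.5)  cross = 9·6.5 − 18.5·0.5 = 49.2500; (r_i+r_j)·cross = 27.5·49.2500 = 1354.3750
edge 2: (18.5,6.5)→(20,28.5)  cross = 18.5·28.5 − 20·6.5 = 397.2500; (r_i+r_j)·cross = 38.5·397.2500 = 15294.1250
edge 3: (20,28.5)→(12,21.5)  cross = 20·21.5 − 12·28.5 = 88.0000; (r_i+r_j)·cross = 32·88.0000 = 2816.0000
edge 4: (12,21.5)→(4,8)  cross = 12·8 − 4·21.5 = 10.0000; (r_i+r_j)·cross = 16·10.0000 = 160.0000
Σcross = 474.5000 → A = |Σcross|/2 = 237.2500 mm²
Σ(r_i+r_j)·cross = 18714.5000 → first moment M = |Σ|/6 = 3119.0833
R_c = M/A = 3119.0833/237.2500 = 13.1468 mm
θ = 151° = 2.635447 rad
V = θ·R_c·A = 2.635447·13.1468·237.2500 = 8220.179 mm³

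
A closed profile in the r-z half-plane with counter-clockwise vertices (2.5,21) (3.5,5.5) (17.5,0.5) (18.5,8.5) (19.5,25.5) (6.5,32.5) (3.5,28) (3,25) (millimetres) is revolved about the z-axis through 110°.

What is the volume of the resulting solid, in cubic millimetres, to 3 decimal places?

Volume = 8697.936 mm³

Profile (r,z), 8 vertices: (2.5,21) (3.5,5.5) (17.5,0.5) (18.5,8.5) (19.5,25.5) (6.5,32.5) (3.5,28) (3,25)
edge 0: (2.5,21)→(3.5,5.5)  cross = 2.5·5.5 − 3.5·21 = -59.7500; (r_i+r_j)·cross = 6·-59.7500 = -358.5000
edge 1: (3.5,5.5)→(17.5,0.5)  cross = 3.5·0.5 − 17.5·5.5 = -94.5000; (r_i+r_j)·cross = 21·-94.5000 = -1984.5000
edge 2: (17.5,0.5)→(18.5,8.5)  cross = 17.5·8.5 − 18.5·0.5 = 139.5000; (r_i+r_j)·cross = 36·139.5000 = 5022.0000
edge 3: (18.5,8.5)→(19.5,25.5)  cross = 18.5·25.5 − 19.5·8.5 = 306.0000; (r_i+r_j)·cross = 38·306.0000 = 11628.0000
edge 4: (19.5,25.5)→(6.5,32.5)  cross = 19.5·32.5 − 6.5·25.5 = 468.0000; (r_i+r_j)·cross = 26·468.0000 = 12168.0000
edge 5: (6.5,32.5)→(3.5,28)  cross = 6.5·28 − 3.5·32.5 = 68.2500; (r_i+r_j)·cross = 10·68.2500 = 682.5000
edge 6: (3.5,28)→(3,25)  cross = 3.5·25 − 3·28 = 3.5000; (r_i+r_j)·cross = 6.5·3.5000 = 22.7500
edge 7: (3,25)→(2.5,21)  cross = 3·21 − 2.5·25 = 0.5000; (r_i+r_j)·cross = 5.5·0.5000 = 2.7500
Σcross = 831.5000 → A = |Σcross|/2 = 415.7500 mm²
Σ(r_i+r_j)·cross = 27183.0000 → first moment M = |Σ|/6 = 4530.5000
R_c = M/A = 4530.5000/415.7500 = 10.8972 mm
θ = 110° = 1.919862 rad
V = θ·R_c·A = 1.919862·10.8972·415.7500 = 8697.936 mm³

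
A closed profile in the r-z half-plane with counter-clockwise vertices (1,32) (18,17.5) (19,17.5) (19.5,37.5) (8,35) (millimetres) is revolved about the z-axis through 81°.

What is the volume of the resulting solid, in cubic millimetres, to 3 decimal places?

Profile (r,z), 5 vertices: (1,32) (18,17.5) (19,17.5) (19.5,37.5) (8,35)
edge 0: (1,32)→(18,17.5)  cross = 1·17.5 − 18·32 = -558.5000; (r_i+r_j)·cross = 19·-558.5000 = -10611.5000
edge 1: (18,17.5)→(19,17.5)  cross = 18·17.5 − 19·17.5 = -17.5000; (r_i+r_j)·cross = 37·-17.5000 = -647.5000
edge 2: (19,17.5)→(19.5,37.5)  cross = 19·37.5 − 19.5·17.5 = 371.2500; (r_i+r_j)·cross = 38.5·371.2500 = 14293.1250
edge 3: (19.5,37.5)→(8,35)  cross = 19.5·35 − 8·37.5 = 382.5000; (r_i+r_j)·cross = 27.5·382.5000 = 10518.7500
edge 4: (8,35)→(1,32)  cross = 8·32 − 1·35 = 221.0000; (r_i+r_j)·cross = 9·221.0000 = 1989.0000
Σcross = 398.7500 → A = |Σcross|/2 = 199.3750 mm²
Σ(r_i+r_j)·cross = 15541.8750 → first moment M = |Σ|/6 = 2590.3125
R_c = M/A = 2590.3125/199.3750 = 12.9922 mm
θ = 81° = 1.413717 rad
V = θ·R_c·A = 1.413717·12.9922·199.3750 = 3661.968 mm³

Volume = 3661.968 mm³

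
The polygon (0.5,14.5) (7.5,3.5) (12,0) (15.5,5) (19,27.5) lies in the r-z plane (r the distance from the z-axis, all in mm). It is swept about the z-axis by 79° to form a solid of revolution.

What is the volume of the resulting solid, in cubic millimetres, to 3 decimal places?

Volume = 3793.394 mm³

Profile (r,z), 5 vertices: (0.5,14.5) (7.5,3.5) (12,0) (15.5,5) (19,27.5)
edge 0: (0.5,14.5)→(7.5,3.5)  cross = 0.5·3.5 − 7.5·14.5 = -107.0000; (r_i+r_j)·cross = 8·-107.0000 = -856.0000
edge 1: (7.5,3.5)→(12,0)  cross = 7.5·0 − 12·3.5 = -42.0000; (r_i+r_j)·cross = 19.5·-42.0000 = -819.0000
edge 2: (12,0)→(15.5,5)  cross = 12·5 − 15.5·0 = 60.0000; (r_i+r_j)·cross = 27.5·60.0000 = 1650.0000
edge 3: (15.5,5)→(19,27.5)  cross = 15.5·27.5 − 19·5 = 331.2500; (r_i+r_j)·cross = 34.5·331.2500 = 11428.1250
edge 4: (19,27.5)→(0.5,14.5)  cross = 19·14.5 − 0.5·27.5 = 261.7500; (r_i+r_j)·cross = 19.5·261.7500 = 5104.1250
Σcross = 504.0000 → A = |Σcross|/2 = 252.0000 mm²
Σ(r_i+r_j)·cross = 16507.2500 → first moment M = |Σ|/6 = 2751.2083
R_c = M/A = 2751.2083/252.0000 = 10.9175 mm
θ = 79° = 1.378810 rad
V = θ·R_c·A = 1.378810·10.9175·252.0000 = 3793.394 mm³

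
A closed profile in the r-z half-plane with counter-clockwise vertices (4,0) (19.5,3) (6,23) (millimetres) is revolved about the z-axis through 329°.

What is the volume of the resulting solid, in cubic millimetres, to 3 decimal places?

Volume = 9895.370 mm³

Profile (r,z), 3 vertices: (4,0) (19.5,3) (6,23)
edge 0: (4,0)→(19.5,3)  cross = 4·3 − 19.5·0 = 12.0000; (r_i+r_j)·cross = 23.5·12.0000 = 282.0000
edge 1: (19.5,3)→(6,23)  cross = 19.5·23 − 6·3 = 430.5000; (r_i+r_j)·cross = 25.5·430.5000 = 10977.7500
edge 2: (6,23)→(4,0)  cross = 6·0 − 4·23 = -92.0000; (r_i+r_j)·cross = 10·-92.0000 = -920.0000
Σcross = 350.5000 → A = |Σcross|/2 = 175.2500 mm²
Σ(r_i+r_j)·cross = 10339.7500 → first moment M = |Σ|/6 = 1723.2917
R_c = M/A = 1723.2917/175.2500 = 9.8333 mm
θ = 329° = 5.742133 rad
V = θ·R_c·A = 5.742133·9.8333·175.2500 = 9895.370 mm³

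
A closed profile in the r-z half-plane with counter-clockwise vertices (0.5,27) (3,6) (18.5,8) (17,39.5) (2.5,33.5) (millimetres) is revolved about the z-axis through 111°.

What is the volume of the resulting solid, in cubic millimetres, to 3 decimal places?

Volume = 9138.317 mm³

Profile (r,z), 5 vertices: (0.5,27) (3,6) (18.5,8) (17,39.5) (2.5,33.5)
edge 0: (0.5,27)→(3,6)  cross = 0.5·6 − 3·27 = -78.0000; (r_i+r_j)·cross = 3.5·-78.0000 = -273.0000
edge 1: (3,6)→(18.5,8)  cross = 3·8 − 18.5·6 = -87.0000; (r_i+r_j)·cross = 21.5·-87.0000 = -1870.5000
edge 2: (18.5,8)→(17,39.5)  cross = 18.5·39.5 − 17·8 = 594.7500; (r_i+r_j)·cross = 35.5·594.7500 = 21113.6250
edge 3: (17,39.5)→(2.5,33.5)  cross = 17·33.5 − 2.5·39.5 = 470.7500; (r_i+r_j)·cross = 19.5·470.7500 = 9179.6250
edge 4: (2.5,33.5)→(0.5,27)  cross = 2.5·27 − 0.5·33.5 = 50.7500; (r_i+r_j)·cross = 3·50.7500 = 152.2500
Σcross = 951.2500 → A = |Σcross|/2 = 475.6250 mm²
Σ(r_i+r_j)·cross = 28302.0000 → first moment M = |Σ|/6 = 4717.0000
R_c = M/A = 4717.0000/475.6250 = 9.9175 mm
θ = 111° = 1.937315 rad
V = θ·R_c·A = 1.937315·9.9175·475.6250 = 9138.317 mm³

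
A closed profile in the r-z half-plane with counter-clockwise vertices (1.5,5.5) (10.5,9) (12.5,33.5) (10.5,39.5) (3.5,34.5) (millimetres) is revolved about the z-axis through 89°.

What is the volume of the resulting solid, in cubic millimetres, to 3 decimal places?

Profile (r,z), 5 vertices: (1.5,5.5) (10.5,9) (12.5,33.5) (10.5,39.5) (3.5,34.5)
edge 0: (1.5,5.5)→(10.5,9)  cross = 1.5·9 − 10.5·5.5 = -44.2500; (r_i+r_j)·cross = 12·-44.2500 = -531.0000
edge 1: (10.5,9)→(12.5,33.5)  cross = 10.5·33.5 − 12.5·9 = 239.2500; (r_i+r_j)·cross = 23·239.2500 = 5502.7500
edge 2: (12.5,33.5)→(10.5,39.5)  cross = 12.5·39.5 − 10.5·33.5 = 142.0000; (r_i+r_j)·cross = 23·142.0000 = 3266.0000
edge 3: (10.5,39.5)→(3.5,34.5)  cross = 10.5·34.5 − 3.5·39.5 = 224.0000; (r_i+r_j)·cross = 14·224.0000 = 3136.0000
edge 4: (3.5,34.5)→(1.5,5.5)  cross = 3.5·5.5 − 1.5·34.5 = -32.5000; (r_i+r_j)·cross = 5·-32.5000 = -162.5000
Σcross = 528.5000 → A = |Σcross|/2 = 264.2500 mm²
Σ(r_i+r_j)·cross = 11211.2500 → first moment M = |Σ|/6 = 1868.5417
R_c = M/A = 1868.5417/264.2500 = 7.0711 mm
θ = 89° = 1.553343 rad
V = θ·R_c·A = 1.553343·7.0711·264.2500 = 2902.486 mm³

Volume = 2902.486 mm³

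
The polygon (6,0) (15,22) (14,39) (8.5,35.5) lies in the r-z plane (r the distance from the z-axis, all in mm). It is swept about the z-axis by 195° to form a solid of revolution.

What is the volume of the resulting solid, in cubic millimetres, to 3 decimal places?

Volume = 6489.276 mm³

Profile (r,z), 4 vertices: (6,0) (15,22) (14,39) (8.5,35.5)
edge 0: (6,0)→(15,22)  cross = 6·22 − 15·0 = 132.0000; (r_i+r_j)·cross = 21·132.0000 = 2772.0000
edge 1: (15,22)→(14,39)  cross = 15·39 − 14·22 = 277.0000; (r_i+r_j)·cross = 29·277.0000 = 8033.0000
edge 2: (14,39)→(8.5,35.5)  cross = 14·35.5 − 8.5·39 = 165.5000; (r_i+r_j)·cross = 22.5·165.5000 = 3723.7500
edge 3: (8.5,35.5)→(6,0)  cross = 8.5·0 − 6·35.5 = -213.0000; (r_i+r_j)·cross = 14.5·-213.0000 = -3088.5000
Σcross = 361.5000 → A = |Σcross|/2 = 180.7500 mm²
Σ(r_i+r_j)·cross = 11440.2500 → first moment M = |Σ|/6 = 1906.7083
R_c = M/A = 1906.7083/180.7500 = 10.5489 mm
θ = 195° = 3.403392 rad
V = θ·R_c·A = 3.403392·10.5489·180.7500 = 6489.276 mm³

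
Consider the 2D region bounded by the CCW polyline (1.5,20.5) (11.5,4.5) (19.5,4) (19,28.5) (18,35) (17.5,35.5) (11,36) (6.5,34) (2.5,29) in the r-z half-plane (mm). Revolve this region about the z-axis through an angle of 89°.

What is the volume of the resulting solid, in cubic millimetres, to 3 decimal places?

Volume = 8026.156 mm³

Profile (r,z), 9 vertices: (1.5,20.5) (11.5,4.5) (19.5,4) (19,28.5) (18,35) (17.5,35.5) (11,36) (6.5,34) (2.5,29)
edge 0: (1.5,20.5)→(11.5,4.5)  cross = 1.5·4.5 − 11.5·20.5 = -229.0000; (r_i+r_j)·cross = 13·-229.0000 = -2977.0000
edge 1: (11.5,4.5)→(19.5,4)  cross = 11.5·4 − 19.5·4.5 = -41.7500; (r_i+r_j)·cross = 31·-41.7500 = -1294.2500
edge 2: (19.5,4)→(19,28.5)  cross = 19.5·28.5 − 19·4 = 479.7500; (r_i+r_j)·cross = 38.5·479.7500 = 18470.3750
edge 3: (19,28.5)→(18,35)  cross = 19·35 − 18·28.5 = 152.0000; (r_i+r_j)·cross = 37·152.0000 = 5624.0000
edge 4: (18,35)→(17.5,35.5)  cross = 18·35.5 − 17.5·35 = 26.5000; (r_i+r_j)·cross = 35.5·26.5000 = 940.7500
edge 5: (17.5,35.5)→(11,36)  cross = 17.5·36 − 11·35.5 = 239.5000; (r_i+r_j)·cross = 28.5·239.5000 = 6825.7500
edge 6: (11,36)→(6.5,34)  cross = 11·34 − 6.5·36 = 140.0000; (r_i+r_j)·cross = 17.5·140.0000 = 2450.0000
edge 7: (6.5,34)→(2.5,29)  cross = 6.5·29 − 2.5·34 = 103.5000; (r_i+r_j)·cross = 9·103.5000 = 931.5000
edge 8: (2.5,29)→(1.5,20.5)  cross = 2.5·20.5 − 1.5·29 = 7.7500; (r_i+r_j)·cross = 4·7.7500 = 31.0000
Σcross = 878.2500 → A = |Σcross|/2 = 439.1250 mm²
Σ(r_i+r_j)·cross = 31002.1250 → first moment M = |Σ|/6 = 5167.0208
R_c = M/A = 5167.0208/439.1250 = 11.7666 mm
θ = 89° = 1.553343 rad
V = θ·R_c·A = 1.553343·11.7666·439.1250 = 8026.156 mm³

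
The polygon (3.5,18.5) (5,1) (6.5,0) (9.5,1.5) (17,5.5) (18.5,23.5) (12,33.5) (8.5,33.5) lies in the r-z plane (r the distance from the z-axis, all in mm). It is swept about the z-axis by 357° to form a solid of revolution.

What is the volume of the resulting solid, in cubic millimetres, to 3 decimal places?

Profile (r,z), 8 vertices: (3.5,18.5) (5,1) (6.5,0) (9.5,1.5) (17,5.5) (18.5,23.5) (12,33.5) (8.5,33.5)
edge 0: (3.5,18.5)→(5,1)  cross = 3.5·1 − 5·18.5 = -89.0000; (r_i+r_j)·cross = 8.5·-89.0000 = -756.5000
edge 1: (5,1)→(6.5,0)  cross = 5·0 − 6.5·1 = -6.5000; (r_i+r_j)·cross = 11.5·-6.5000 = -74.7500
edge 2: (6.5,0)→(9.5,1.5)  cross = 6.5·1.5 − 9.5·0 = 9.7500; (r_i+r_j)·cross = 16·9.7500 = 156.0000
edge 3: (9.5,1.5)→(17,5.5)  cross = 9.5·5.5 − 17·1.5 = 26.7500; (r_i+r_j)·cross = 26.5·26.7500 = 708.8750
edge 4: (17,5.5)→(18.5,23.5)  cross = 17·23.5 − 18.5·5.5 = 297.7500; (r_i+r_j)·cross = 35.5·297.7500 = 10570.1250
edge 5: (18.5,23.5)→(12,33.5)  cross = 18.5·33.5 − 12·23.5 = 337.7500; (r_i+r_j)·cross = 30.5·337.7500 = 10301.3750
edge 6: (12,33.5)→(8.5,33.5)  cross = 12·33.5 − 8.5·33.5 = 117.2500; (r_i+r_j)·cross = 20.5·117.2500 = 2403.6250
edge 7: (8.5,33.5)→(3.5,18.5)  cross = 8.5·18.5 − 3.5·33.5 = 40.0000; (r_i+r_j)·cross = 12·40.0000 = 480.0000
Σcross = 733.7500 → A = |Σcross|/2 = 366.8750 mm²
Σ(r_i+r_j)·cross = 23788.7500 → first moment M = |Σ|/6 = 3964.7917
R_c = M/A = 3964.7917/366.8750 = 10.8069 mm
θ = 357° = 6.230825 rad
V = θ·R_c·A = 6.230825·10.8069·366.8750 = 24703.925 mm³

Volume = 24703.925 mm³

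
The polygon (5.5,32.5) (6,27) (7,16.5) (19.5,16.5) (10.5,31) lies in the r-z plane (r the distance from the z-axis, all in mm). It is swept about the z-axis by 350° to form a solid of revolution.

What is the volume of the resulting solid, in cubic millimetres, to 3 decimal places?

Profile (r,z), 5 vertices: (5.5,32.5) (6,27) (7,16.5) (19.5,16.5) (10.5,31)
edge 0: (5.5,32.5)→(6,27)  cross = 5.5·27 − 6·32.5 = -46.5000; (r_i+r_j)·cross = 11.5·-46.5000 = -534.7500
edge 1: (6,27)→(7,16.5)  cross = 6·16.5 − 7·27 = -90.0000; (r_i+r_j)·cross = 13·-90.0000 = -1170.0000
edge 2: (7,16.5)→(19.5,16.5)  cross = 7·16.5 − 19.5·16.5 = -206.2500; (r_i+r_j)·cross = 26.5·-206.2500 = -5465.6250
edge 3: (19.5,16.5)→(10.5,31)  cross = 19.5·31 − 10.5·16.5 = 431.2500; (r_i+r_j)·cross = 30·431.2500 = 12937.5000
edge 4: (10.5,31)→(5.5,32.5)  cross = 10.5·32.5 − 5.5·31 = 170.7500; (r_i+r_j)·cross = 16·170.7500 = 2732.0000
Σcross = 259.2500 → A = |Σcross|/2 = 129.6250 mm²
Σ(r_i+r_j)·cross = 8499.1250 → first moment M = |Σ|/6 = 1416.5208
R_c = M/A = 1416.5208/129.6250 = 10.9278 mm
θ = 350° = 6.108652 rad
V = θ·R_c·A = 6.108652·10.9278·129.6250 = 8653.033 mm³

Volume = 8653.033 mm³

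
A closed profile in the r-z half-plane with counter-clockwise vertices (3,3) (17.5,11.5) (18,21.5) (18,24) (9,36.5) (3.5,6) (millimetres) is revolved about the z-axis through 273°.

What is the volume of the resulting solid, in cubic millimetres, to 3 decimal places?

Volume = 14449.697 mm³

Profile (r,z), 6 vertices: (3,3) (17.5,11.5) (18,21.5) (18,24) (9,36.5) (3.5,6)
edge 0: (3,3)→(17.5,11.5)  cross = 3·11.5 − 17.5·3 = -18.0000; (r_i+r_j)·cross = 20.5·-18.0000 = -369.0000
edge 1: (17.5,11.5)→(18,21.5)  cross = 17.5·21.5 − 18·11.5 = 169.2500; (r_i+r_j)·cross = 35.5·169.2500 = 6008.3750
edge 2: (18,21.5)→(18,24)  cross = 18·24 − 18·21.5 = 45.0000; (r_i+r_j)·cross = 36·45.0000 = 1620.0000
edge 3: (18,24)→(9,36.5)  cross = 18·36.5 − 9·24 = 441.0000; (r_i+r_j)·cross = 27·441.0000 = 11907.0000
edge 4: (9,36.5)→(3.5,6)  cross = 9·6 − 3.5·36.5 = -73.7500; (r_i+r_j)·cross = 12.5·-73.7500 = -921.8750
edge 5: (3.5,6)→(3,3)  cross = 3.5·3 − 3·6 = -7.5000; (r_i+r_j)·cross = 6.5·-7.5000 = -48.7500
Σcross = 556.0000 → A = |Σcross|/2 = 278.0000 mm²
Σ(r_i+r_j)·cross = 18195.7500 → first moment M = |Σ|/6 = 3032.6250
R_c = M/A = 3032.6250/278.0000 = 10.9087 mm
θ = 273° = 4.764749 rad
V = θ·R_c·A = 4.764749·10.9087·278.0000 = 14449.697 mm³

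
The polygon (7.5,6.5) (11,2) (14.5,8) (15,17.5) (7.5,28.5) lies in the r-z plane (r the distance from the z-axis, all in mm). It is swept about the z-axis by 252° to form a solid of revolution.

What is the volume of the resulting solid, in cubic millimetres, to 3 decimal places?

Profile (r,z), 5 vertices: (7.5,6.5) (11,2) (14.5,8) (15,17.5) (7.5,28.5)
edge 0: (7.5,6.5)→(11,2)  cross = 7.5·2 − 11·6.5 = -56.5000; (r_i+r_j)·cross = 18.5·-56.5000 = -1045.2500
edge 1: (11,2)→(14.5,8)  cross = 11·8 − 14.5·2 = 59.0000; (r_i+r_j)·cross = 25.5·59.0000 = 1504.5000
edge 2: (14.5,8)→(15,17.5)  cross = 14.5·17.5 − 15·8 = 133.7500; (r_i+r_j)·cross = 29.5·133.7500 = 3945.6250
edge 3: (15,17.5)→(7.5,28.5)  cross = 15·28.5 − 7.5·17.5 = 296.2500; (r_i+r_j)·cross = 22.5·296.2500 = 6665.6250
edge 4: (7.5,28.5)→(7.5,6.5)  cross = 7.5·6.5 − 7.5·28.5 = -165.0000; (r_i+r_j)·cross = 15·-165.0000 = -2475.0000
Σcross = 267.5000 → A = |Σcross|/2 = 133.7500 mm²
Σ(r_i+r_j)·cross = 8595.5000 → first moment M = |Σ|/6 = 1432.5833
R_c = M/A = 1432.5833/133.7500 = 10.7109 mm
θ = 252° = 4.398230 rad
V = θ·R_c·A = 4.398230·10.7109·133.7500 = 6300.831 mm³

Volume = 6300.831 mm³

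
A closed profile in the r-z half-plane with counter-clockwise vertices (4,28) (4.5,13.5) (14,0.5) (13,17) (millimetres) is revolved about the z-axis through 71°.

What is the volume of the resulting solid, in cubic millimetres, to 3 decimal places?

Profile (r,z), 4 vertices: (4,28) (4.5,13.5) (14,0.5) (13,17)
edge 0: (4,28)→(4.5,13.5)  cross = 4·13.5 − 4.5·28 = -72.0000; (r_i+r_j)·cross = 8.5·-72.0000 = -612.0000
edge 1: (4.5,13.5)→(14,0.5)  cross = 4.5·0.5 − 14·13.5 = -186.7500; (r_i+r_j)·cross = 18.5·-186.7500 = -3454.8750
edge 2: (14,0.5)→(13,17)  cross = 14·17 − 13·0.5 = 231.5000; (r_i+r_j)·cross = 27·231.5000 = 6250.5000
edge 3: (13,17)→(4,28)  cross = 13·28 − 4·17 = 296.0000; (r_i+r_j)·cross = 17·296.0000 = 5032.0000
Σcross = 268.7500 → A = |Σcross|/2 = 134.3750 mm²
Σ(r_i+r_j)·cross = 7215.6250 → first moment M = |Σ|/6 = 1202.6042
R_c = M/A = 1202.6042/134.3750 = 8.9496 mm
θ = 71° = 1.239184 rad
V = θ·R_c·A = 1.239184·8.9496·134.3750 = 1490.248 mm³

Volume = 1490.248 mm³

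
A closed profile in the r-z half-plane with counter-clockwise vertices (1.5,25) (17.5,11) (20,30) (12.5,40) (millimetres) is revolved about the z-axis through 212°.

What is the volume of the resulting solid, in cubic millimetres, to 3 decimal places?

Volume = 12818.373 mm³

Profile (r,z), 4 vertices: (1.5,25) (17.5,11) (20,30) (12.5,40)
edge 0: (1.5,25)→(17.5,11)  cross = 1.5·11 − 17.5·25 = -421.0000; (r_i+r_j)·cross = 19·-421.0000 = -7999.0000
edge 1: (17.5,11)→(20,30)  cross = 17.5·30 − 20·11 = 305.0000; (r_i+r_j)·cross = 37.5·305.0000 = 11437.5000
edge 2: (20,30)→(12.5,40)  cross = 20·40 − 12.5·30 = 425.0000; (r_i+r_j)·cross = 32.5·425.0000 = 13812.5000
edge 3: (12.5,40)→(1.5,25)  cross = 12.5·25 − 1.5·40 = 252.5000; (r_i+r_j)·cross = 14·252.5000 = 3535.0000
Σcross = 561.5000 → A = |Σcross|/2 = 280.7500 mm²
Σ(r_i+r_j)·cross = 20786.0000 → first moment M = |Σ|/6 = 3464.3333
R_c = M/A = 3464.3333/280.7500 = 12.3396 mm
θ = 212° = 3.700098 rad
V = θ·R_c·A = 3.700098·12.3396·280.7500 = 12818.373 mm³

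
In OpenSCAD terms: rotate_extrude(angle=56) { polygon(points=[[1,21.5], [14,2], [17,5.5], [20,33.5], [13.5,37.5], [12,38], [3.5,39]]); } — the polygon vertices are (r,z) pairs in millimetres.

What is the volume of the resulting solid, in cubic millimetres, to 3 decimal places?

Volume = 5015.000 mm³

Profile (r,z), 7 vertices: (1,21.5) (14,2) (17,5.5) (20,33.5) (13.5,37.5) (12,38) (3.5,39)
edge 0: (1,21.5)→(14,2)  cross = 1·2 − 14·21.5 = -299.0000; (r_i+r_j)·cross = 15·-299.0000 = -4485.0000
edge 1: (14,2)→(17,5.5)  cross = 14·5.5 − 17·2 = 43.0000; (r_i+r_j)·cross = 31·43.0000 = 1333.0000
edge 2: (17,5.5)→(20,33.5)  cross = 17·33.5 − 20·5.5 = 459.5000; (r_i+r_j)·cross = 37·459.5000 = 17001.5000
edge 3: (20,33.5)→(13.5,37.5)  cross = 20·37.5 − 13.5·33.5 = 297.7500; (r_i+r_j)·cross = 33.5·297.7500 = 9974.6250
edge 4: (13.5,37.5)→(12,38)  cross = 13.5·38 − 12·37.5 = 63.0000; (r_i+r_j)·cross = 25.5·63.0000 = 1606.5000
edge 5: (12,38)→(3.5,39)  cross = 12·39 − 3.5·38 = 335.0000; (r_i+r_j)·cross = 15.5·335.0000 = 5192.5000
edge 6: (3.5,39)→(1,21.5)  cross = 3.5·21.5 − 1·39 = 36.2500; (r_i+r_j)·cross = 4.5·36.2500 = 163.1250
Σcross = 935.5000 → A = |Σcross|/2 = 467.7500 mm²
Σ(r_i+r_j)·cross = 30786.2500 → first moment M = |Σ|/6 = 5131.0417
R_c = M/A = 5131.0417/467.7500 = 10.9696 mm
θ = 56° = 0.977384 rad
V = θ·R_c·A = 0.977384·10.9696·467.7500 = 5015.000 mm³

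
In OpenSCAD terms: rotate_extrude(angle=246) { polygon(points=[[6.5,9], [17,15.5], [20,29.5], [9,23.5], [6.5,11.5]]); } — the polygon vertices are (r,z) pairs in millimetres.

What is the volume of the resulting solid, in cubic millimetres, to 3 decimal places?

Profile (r,z), 5 vertices: (6.5,9) (17,15.5) (20,29.5) (9,23.5) (6.5,11.5)
edge 0: (6.5,9)→(17,15.5)  cross = 6.5·15.5 − 17·9 = -52.2500; (r_i+r_j)·cross = 23.5·-52.2500 = -1227.8750
edge 1: (17,15.5)→(20,29.5)  cross = 17·29.5 − 20·15.5 = 191.5000; (r_i+r_j)·cross = 37·191.5000 = 7085.5000
edge 2: (20,29.5)→(9,23.5)  cross = 20·23.5 − 9·29.5 = 204.5000; (r_i+r_j)·cross = 29·204.5000 = 5930.5000
edge 3: (9,23.5)→(6.5,11.5)  cross = 9·11.5 − 6.5·23.5 = -49.2500; (r_i+r_j)·cross = 15.5·-49.2500 = -763.3750
edge 4: (6.5,11.5)→(6.5,9)  cross = 6.5·9 − 6.5·11.5 = -16.2500; (r_i+r_j)·cross = 13·-16.2500 = -211.2500
Σcross = 278.2500 → A = |Σcross|/2 = 139.1250 mm²
Σ(r_i+r_j)·cross = 10813.5000 → first moment M = |Σ|/6 = 1802.2500
R_c = M/A = 1802.2500/139.1250 = 12.9542 mm
θ = 246° = 4.293510 rad
V = θ·R_c·A = 4.293510·12.9542·139.1250 = 7737.978 mm³

Volume = 7737.978 mm³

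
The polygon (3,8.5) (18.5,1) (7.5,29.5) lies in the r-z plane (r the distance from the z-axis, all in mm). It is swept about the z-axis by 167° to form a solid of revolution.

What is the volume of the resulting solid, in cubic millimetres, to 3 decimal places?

Profile (r,z), 3 vertices: (3,8.5) (18.5,1) (7.5,29.5)
edge 0: (3,8.5)→(18.5,1)  cross = 3·1 − 18.5·8.5 = -154.2500; (r_i+r_j)·cross = 21.5·-154.2500 = -3316.3750
edge 1: (18.5,1)→(7.5,29.5)  cross = 18.5·29.5 − 7.5·1 = 538.2500; (r_i+r_j)·cross = 26·538.2500 = 13994.5000
edge 2: (7.5,29.5)→(3,8.5)  cross = 7.5·8.5 − 3·29.5 = -24.7500; (r_i+r_j)·cross = 10.5·-24.7500 = -259.8750
Σcross = 359.2500 → A = |Σcross|/2 = 179.6250 mm²
Σ(r_i+r_j)·cross = 10418.2500 → first moment M = |Σ|/6 = 1736.3750
R_c = M/A = 1736.3750/179.6250 = 9.6667 mm
θ = 167° = 2.914700 rad
V = θ·R_c·A = 2.914700·9.6667·179.6250 = 5061.012 mm³

Volume = 5061.012 mm³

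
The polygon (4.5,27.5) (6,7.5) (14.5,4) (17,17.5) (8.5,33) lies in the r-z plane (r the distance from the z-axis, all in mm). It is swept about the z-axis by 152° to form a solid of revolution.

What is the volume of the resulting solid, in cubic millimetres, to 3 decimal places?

Profile (r,z), 5 vertices: (4.5,27.5) (6,7.5) (14.5,4) (17,17.5) (8.5,33)
edge 0: (4.5,27.5)→(6,7.5)  cross = 4.5·7.5 − 6·27.5 = -131.2500; (r_i+r_j)·cross = 10.5·-131.2500 = -1378.1250
edge 1: (6,7.5)→(14.5,4)  cross = 6·4 − 14.5·7.5 = -84.7500; (r_i+r_j)·cross = 20.5·-84.7500 = -1737.3750
edge 2: (14.5,4)→(17,17.5)  cross = 14.5·17.5 − 17·4 = 185.7500; (r_i+r_j)·cross = 31.5·185.7500 = 5851.1250
edge 3: (17,17.5)→(8.5,33)  cross = 17·33 − 8.5·17.5 = 412.2500; (r_i+r_j)·cross = 25.5·412.2500 = 10512.3750
edge 4: (8.5,33)→(4.5,27.5)  cross = 8.5·27.5 − 4.5·33 = 85.2500; (r_i+r_j)·cross = 13·85.2500 = 1108.2500
Σcross = 467.2500 → A = |Σcross|/2 = 233.6250 mm²
Σ(r_i+r_j)·cross = 14356.2500 → first moment M = |Σ|/6 = 2392.7083
R_c = M/A = 2392.7083/233.6250 = 10.2417 mm
θ = 152° = 2.652900 rad
V = θ·R_c·A = 2.652900·10.2417·233.6250 = 6347.617 mm³

Volume = 6347.617 mm³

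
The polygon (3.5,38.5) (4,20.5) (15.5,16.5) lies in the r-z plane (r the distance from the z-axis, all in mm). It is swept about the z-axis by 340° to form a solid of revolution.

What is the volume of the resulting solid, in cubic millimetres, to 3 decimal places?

Profile (r,z), 3 vertices: (3.5,38.5) (4,20.5) (15.5,16.5)
edge 0: (3.5,38.5)→(4,20.5)  cross = 3.5·20.5 − 4·38.5 = -82.2500; (r_i+r_j)·cross = 7.5·-82.2500 = -616.8750
edge 1: (4,20.5)→(15.5,16.5)  cross = 4·16.5 − 15.5·20.5 = -251.7500; (r_i+r_j)·cross = 19.5·-251.7500 = -4909.1250
edge 2: (15.5,16.5)→(3.5,38.5)  cross = 15.5·38.5 − 3.5·16.5 = 539.0000; (r_i+r_j)·cross = 19·539.0000 = 10241.0000
Σcross = 205.0000 → A = |Σcross|/2 = 102.5000 mm²
Σ(r_i+r_j)·cross = 4715.0000 → first moment M = |Σ|/6 = 785.8333
R_c = M/A = 785.8333/102.5000 = 7.6667 mm
θ = 340° = 5.934119 rad
V = θ·R_c·A = 5.934119·7.6667·102.5000 = 4663.229 mm³

Volume = 4663.229 mm³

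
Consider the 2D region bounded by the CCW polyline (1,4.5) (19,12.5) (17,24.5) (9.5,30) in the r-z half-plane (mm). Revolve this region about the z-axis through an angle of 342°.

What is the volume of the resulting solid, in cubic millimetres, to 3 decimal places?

Volume = 15050.899 mm³

Profile (r,z), 4 vertices: (1,4.5) (19,12.5) (17,24.5) (9.5,30)
edge 0: (1,4.5)→(19,12.5)  cross = 1·12.5 − 19·4.5 = -73.0000; (r_i+r_j)·cross = 20·-73.0000 = -1460.0000
edge 1: (19,12.5)→(17,24.5)  cross = 19·24.5 − 17·12.5 = 253.0000; (r_i+r_j)·cross = 36·253.0000 = 9108.0000
edge 2: (17,24.5)→(9.5,30)  cross = 17·30 − 9.5·24.5 = 277.2500; (r_i+r_j)·cross = 26.5·277.2500 = 7347.1250
edge 3: (9.5,30)→(1,4.5)  cross = 9.5·4.5 − 1·30 = 12.7500; (r_i+r_j)·cross = 10.5·12.7500 = 133.8750
Σcross = 470.0000 → A = |Σcross|/2 = 235.0000 mm²
Σ(r_i+r_j)·cross = 15129.0000 → first moment M = |Σ|/6 = 2521.5000
R_c = M/A = 2521.5000/235.0000 = 10.7298 mm
θ = 342° = 5.969026 rad
V = θ·R_c·A = 5.969026·10.7298·235.0000 = 15050.899 mm³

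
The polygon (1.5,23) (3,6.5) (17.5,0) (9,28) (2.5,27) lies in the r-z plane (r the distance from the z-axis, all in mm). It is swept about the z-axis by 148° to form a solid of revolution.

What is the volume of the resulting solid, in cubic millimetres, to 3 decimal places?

Volume = 5357.323 mm³

Profile (r,z), 5 vertices: (1.5,23) (3,6.5) (17.5,0) (9,28) (2.5,27)
edge 0: (1.5,23)→(3,6.5)  cross = 1.5·6.5 − 3·23 = -59.2500; (r_i+r_j)·cross = 4.5·-59.2500 = -266.6250
edge 1: (3,6.5)→(17.5,0)  cross = 3·0 − 17.5·6.5 = -113.7500; (r_i+r_j)·cross = 20.5·-113.7500 = -2331.8750
edge 2: (17.5,0)→(9,28)  cross = 17.5·28 − 9·0 = 490.0000; (r_i+r_j)·cross = 26.5·490.0000 = 12985.0000
edge 3: (9,28)→(2.5,27)  cross = 9·27 − 2.5·28 = 173.0000; (r_i+r_j)·cross = 11.5·173.0000 = 1989.5000
edge 4: (2.5,27)→(1.5,23)  cross = 2.5·23 − 1.5·27 = 17.0000; (r_i+r_j)·cross = 4·17.0000 = 68.0000
Σcross = 507.0000 → A = |Σcross|/2 = 253.5000 mm²
Σ(r_i+r_j)·cross = 12444.0000 → first moment M = |Σ|/6 = 2074.0000
R_c = M/A = 2074.0000/253.5000 = 8.1815 mm
θ = 148° = 2.583087 rad
V = θ·R_c·A = 2.583087·8.1815·253.5000 = 5357.323 mm³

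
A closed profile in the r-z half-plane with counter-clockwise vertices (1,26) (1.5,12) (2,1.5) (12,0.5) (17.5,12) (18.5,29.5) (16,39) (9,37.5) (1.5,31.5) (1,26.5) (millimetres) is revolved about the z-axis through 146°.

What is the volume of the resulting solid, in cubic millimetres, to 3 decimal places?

Profile (r,z), 10 vertices: (1,26) (1.5,12) (2,1.5) (12,0.5) (17.5,12) (18.5,29.5) (16,39) (9,37.5) (1.5,31.5) (1,26.5)
edge 0: (1,26)→(1.5,12)  cross = 1·12 − 1.5·26 = -27.0000; (r_i+r_j)·cross = 2.5·-27.0000 = -67.5000
edge 1: (1.5,12)→(2,1.5)  cross = 1.5·1.5 − 2·12 = -21.7500; (r_i+r_j)·cross = 3.5·-21.7500 = -76.1250
edge 2: (2,1.5)→(12,0.5)  cross = 2·0.5 − 12·1.5 = -17.0000; (r_i+r_j)·cross = 14·-17.0000 = -238.0000
edge 3: (12,0.5)→(17.5,12)  cross = 12·12 − 17.5·0.5 = 135.2500; (r_i+r_j)·cross = 29.5·135.2500 = 3989.8750
edge 4: (17.5,12)→(18.5,29.5)  cross = 17.5·29.5 − 18.5·12 = 294.2500; (r_i+r_j)·cross = 36·294.2500 = 10593.0000
edge 5: (18.5,29.5)→(16,39)  cross = 18.5·39 − 16·29.5 = 249.5000; (r_i+r_j)·cross = 34.5·249.5000 = 8607.7500
edge 6: (16,39)→(9,37.5)  cross = 16·37.5 − 9·39 = 249.0000; (r_i+r_j)·cross = 25·249.0000 = 6225.0000
edge 7: (9,37.5)→(1.5,31.5)  cross = 9·31.5 − 1.5·37.5 = 227.2500; (r_i+r_j)·cross = 10.5·227.2500 = 2386.1250
edge 8: (1.5,31.5)→(1,26.5)  cross = 1.5·26.5 − 1·31.5 = 8.2500; (r_i+r_j)·cross = 2.5·8.2500 = 20.6250
edge 9: (1,26.5)→(1,26)  cross = 1·26 − 1·26.5 = -0.5000; (r_i+r_j)·cross = 2·-0.5000 = -1.0000
Σcross = 1097.2500 → A = |Σcross|/2 = 548.6250 mm²
Σ(r_i+r_j)·cross = 31439.7500 → first moment M = |Σ|/6 = 5239.9583
R_c = M/A = 5239.9583/548.6250 = 9.5511 mm
θ = 146° = 2.548181 rad
V = θ·R_c·A = 2.548181·9.5511·548.6250 = 13352.361 mm³

Volume = 13352.361 mm³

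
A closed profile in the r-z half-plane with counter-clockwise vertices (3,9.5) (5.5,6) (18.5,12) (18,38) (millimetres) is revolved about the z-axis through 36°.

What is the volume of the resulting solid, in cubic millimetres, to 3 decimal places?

Profile (r,z), 4 vertices: (3,9.5) (5.5,6) (18.5,12) (18,38)
edge 0: (3,9.5)→(5.5,6)  cross = 3·6 − 5.5·9.5 = -34.2500; (r_i+r_j)·cross = 8.5·-34.2500 = -291.1250
edge 1: (5.5,6)→(18.5,12)  cross = 5.5·12 − 18.5·6 = -45.0000; (r_i+r_j)·cross = 24·-45.0000 = -1080.0000
edge 2: (18.5,12)→(18,38)  cross = 18.5·38 − 18·12 = 487.0000; (r_i+r_j)·cross = 36.5·487.0000 = 17775.5000
edge 3: (18,38)→(3,9.5)  cross = 18·9.5 − 3·38 = 57.0000; (r_i+r_j)·cross = 21·57.0000 = 1197.0000
Σcross = 464.7500 → A = |Σcross|/2 = 232.3750 mm²
Σ(r_i+r_j)·cross = 17601.3750 → first moment M = |Σ|/6 = 2933.5625
R_c = M/A = 2933.5625/232.3750 = 12.6243 mm
θ = 36° = 0.628319 rad
V = θ·R_c·A = 0.628319·12.6243·232.3750 = 1843.212 mm³

Volume = 1843.212 mm³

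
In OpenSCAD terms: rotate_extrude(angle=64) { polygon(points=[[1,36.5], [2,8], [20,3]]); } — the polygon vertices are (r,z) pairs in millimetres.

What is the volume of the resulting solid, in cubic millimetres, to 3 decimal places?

Volume = 2175.192 mm³

Profile (r,z), 3 vertices: (1,36.5) (2,8) (20,3)
edge 0: (1,36.5)→(2,8)  cross = 1·8 − 2·36.5 = -65.0000; (r_i+r_j)·cross = 3·-65.0000 = -195.0000
edge 1: (2,8)→(20,3)  cross = 2·3 − 20·8 = -154.0000; (r_i+r_j)·cross = 22·-154.0000 = -3388.0000
edge 2: (20,3)→(1,36.5)  cross = 20·36.5 − 1·3 = 727.0000; (r_i+r_j)·cross = 21·727.0000 = 15267.0000
Σcross = 508.0000 → A = |Σcross|/2 = 254.0000 mm²
Σ(r_i+r_j)·cross = 11684.0000 → first moment M = |Σ|/6 = 1947.3333
R_c = M/A = 1947.3333/254.0000 = 7.6667 mm
θ = 64° = 1.117011 rad
V = θ·R_c·A = 1.117011·7.6667·254.0000 = 2175.192 mm³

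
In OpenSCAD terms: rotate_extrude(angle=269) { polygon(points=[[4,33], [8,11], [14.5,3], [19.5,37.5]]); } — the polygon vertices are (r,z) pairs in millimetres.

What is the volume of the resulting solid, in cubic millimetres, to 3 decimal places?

Volume = 17533.237 mm³

Profile (r,z), 4 vertices: (4,33) (8,11) (14.5,3) (19.5,37.5)
edge 0: (4,33)→(8,11)  cross = 4·11 − 8·33 = -220.0000; (r_i+r_j)·cross = 12·-220.0000 = -2640.0000
edge 1: (8,11)→(14.5,3)  cross = 8·3 − 14.5·11 = -135.5000; (r_i+r_j)·cross = 22.5·-135.5000 = -3048.7500
edge 2: (14.5,3)→(19.5,37.5)  cross = 14.5·37.5 − 19.5·3 = 485.2500; (r_i+r_j)·cross = 34·485.2500 = 16498.5000
edge 3: (19.5,37.5)→(4,33)  cross = 19.5·33 − 4·37.5 = 493.5000; (r_i+r_j)·cross = 23.5·493.5000 = 11597.2500
Σcross = 623.2500 → A = |Σcross|/2 = 311.6250 mm²
Σ(r_i+r_j)·cross = 22407.0000 → first moment M = |Σ|/6 = 3734.5000
R_c = M/A = 3734.5000/311.6250 = 11.9840 mm
θ = 269° = 4.694936 rad
V = θ·R_c·A = 4.694936·11.9840·311.6250 = 17533.237 mm³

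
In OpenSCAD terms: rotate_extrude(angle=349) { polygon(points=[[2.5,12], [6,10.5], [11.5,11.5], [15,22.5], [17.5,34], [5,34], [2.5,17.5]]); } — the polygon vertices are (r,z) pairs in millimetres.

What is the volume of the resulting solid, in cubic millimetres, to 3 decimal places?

Volume = 14498.830 mm³

Profile (r,z), 7 vertices: (2.5,12) (6,10.5) (11.5,11.5) (15,22.5) (17.5,34) (5,34) (2.5,17.5)
edge 0: (2.5,12)→(6,10.5)  cross = 2.5·10.5 − 6·12 = -45.7500; (r_i+r_j)·cross = 8.5·-45.7500 = -388.8750
edge 1: (6,10.5)→(11.5,11.5)  cross = 6·11.5 − 11.5·10.5 = -51.7500; (r_i+r_j)·cross = 17.5·-51.7500 = -905.6250
edge 2: (11.5,11.5)→(15,22.5)  cross = 11.5·22.5 − 15·11.5 = 86.2500; (r_i+r_j)·cross = 26.5·86.2500 = 2285.6250
edge 3: (15,22.5)→(17.5,34)  cross = 15·34 − 17.5·22.5 = 116.2500; (r_i+r_j)·cross = 32.5·116.2500 = 3778.1250
edge 4: (17.5,34)→(5,34)  cross = 17.5·34 − 5·34 = 425.0000; (r_i+r_j)·cross = 22.5·425.0000 = 9562.5000
edge 5: (5,34)→(2.5,17.5)  cross = 5·17.5 − 2.5·34 = 2.5000; (r_i+r_j)·cross = 7.5·2.5000 = 18.7500
edge 6: (2.5,17.5)→(2.5,12)  cross = 2.5·12 − 2.5·17.5 = -13.7500; (r_i+r_j)·cross = 5·-13.7500 = -68.7500
Σcross = 518.7500 → A = |Σcross|/2 = 259.3750 mm²
Σ(r_i+r_j)·cross = 14281.7500 → first moment M = |Σ|/6 = 2380.2917
R_c = M/A = 2380.2917/259.3750 = 9.1770 mm
θ = 349° = 6.091199 rad
V = θ·R_c·A = 6.091199·9.1770·259.3750 = 14498.830 mm³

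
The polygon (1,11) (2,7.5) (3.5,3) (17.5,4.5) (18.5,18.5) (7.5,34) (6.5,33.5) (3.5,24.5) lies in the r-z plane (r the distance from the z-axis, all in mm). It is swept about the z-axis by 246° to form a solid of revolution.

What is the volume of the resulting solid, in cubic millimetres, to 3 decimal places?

Volume = 15302.338 mm³

Profile (r,z), 8 vertices: (1,11) (2,7.5) (3.5,3) (17.5,4.5) (18.5,18.5) (7.5,34) (6.5,33.5) (3.5,24.5)
edge 0: (1,11)→(2,7.5)  cross = 1·7.5 − 2·11 = -14.5000; (r_i+r_j)·cross = 3·-14.5000 = -43.5000
edge 1: (2,7.5)→(3.5,3)  cross = 2·3 − 3.5·7.5 = -20.2500; (r_i+r_j)·cross = 5.5·-20.2500 = -111.3750
edge 2: (3.5,3)→(17.5,4.5)  cross = 3.5·4.5 − 17.5·3 = -36.7500; (r_i+r_j)·cross = 21·-36.7500 = -771.7500
edge 3: (17.5,4.5)→(18.5,18.5)  cross = 17.5·18.5 − 18.5·4.5 = 240.5000; (r_i+r_j)·cross = 36·240.5000 = 8658.0000
edge 4: (18.5,18.5)→(7.5,34)  cross = 18.5·34 − 7.5·18.5 = 490.2500; (r_i+r_j)·cross = 26·490.2500 = 12746.5000
edge 5: (7.5,34)→(6.5,33.5)  cross = 7.5·33.5 − 6.5·34 = 30.2500; (r_i+r_j)·cross = 14·30.2500 = 423.5000
edge 6: (6.5,33.5)→(3.5,24.5)  cross = 6.5·24.5 − 3.5·33.5 = 42.0000; (r_i+r_j)·cross = 10·42.0000 = 420.0000
edge 7: (3.5,24.5)→(1,11)  cross = 3.5·11 − 1·24.5 = 14.0000; (r_i+r_j)·cross = 4.5·14.0000 = 63.0000
Σcross = 745.5000 → A = |Σcross|/2 = 372.7500 mm²
Σ(r_i+r_j)·cross = 21384.3750 → first moment M = |Σ|/6 = 3564.0625
R_c = M/A = 3564.0625/372.7500 = 9.5615 mm
θ = 246° = 4.293510 rad
V = θ·R_c·A = 4.293510·9.5615·372.7500 = 15302.338 mm³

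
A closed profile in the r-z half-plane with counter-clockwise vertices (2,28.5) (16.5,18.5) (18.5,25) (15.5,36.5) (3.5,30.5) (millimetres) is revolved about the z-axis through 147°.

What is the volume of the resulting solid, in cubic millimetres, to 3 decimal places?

Volume = 4701.631 mm³

Profile (r,z), 5 vertices: (2,28.5) (16.5,18.5) (18.5,25) (15.5,36.5) (3.5,30.5)
edge 0: (2,28.5)→(16.5,18.5)  cross = 2·18.5 − 16.5·28.5 = -433.2500; (r_i+r_j)·cross = 18.5·-433.2500 = -8015.1250
edge 1: (16.5,18.5)→(18.5,25)  cross = 16.5·25 − 18.5·18.5 = 70.2500; (r_i+r_j)·cross = 35·70.2500 = 2458.7500
edge 2: (18.5,25)→(15.5,36.5)  cross = 18.5·36.5 − 15.5·25 = 287.7500; (r_i+r_j)·cross = 34·287.7500 = 9783.5000
edge 3: (15.5,36.5)→(3.5,30.5)  cross = 15.5·30.5 − 3.5·36.5 = 345.0000; (r_i+r_j)·cross = 19·345.0000 = 6555.0000
edge 4: (3.5,30.5)→(2,28.5)  cross = 3.5·28.5 − 2·30.5 = 38.7500; (r_i+r_j)·cross = 5.5·38.7500 = 213.1250
Σcross = 308.5000 → A = |Σcross|/2 = 154.2500 mm²
Σ(r_i+r_j)·cross = 10995.2500 → first moment M = |Σ|/6 = 1832.5417
R_c = M/A = 1832.5417/154.2500 = 11.8803 mm
θ = 147° = 2.565634 rad
V = θ·R_c·A = 2.565634·11.8803·154.2500 = 4701.631 mm³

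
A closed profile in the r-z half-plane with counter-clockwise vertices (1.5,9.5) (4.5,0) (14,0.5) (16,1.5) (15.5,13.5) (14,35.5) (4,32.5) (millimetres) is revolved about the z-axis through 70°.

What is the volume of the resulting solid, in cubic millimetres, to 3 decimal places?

Profile (r,z), 7 vertices: (1.5,9.5) (4.5,0) (14,0.5) (16,1.5) (15.5,13.5) (14,35.5) (4,32.5)
edge 0: (1.5,9.5)→(4.5,0)  cross = 1.5·0 − 4.5·9.5 = -42.7500; (r_i+r_j)·cross = 6·-42.7500 = -256.5000
edge 1: (4.5,0)→(14,0.5)  cross = 4.5·0.5 − 14·0 = 2.2500; (r_i+r_j)·cross = 18.5·2.2500 = 41.6250
edge 2: (14,0.5)→(16,1.5)  cross = 14·1.5 − 16·0.5 = 13.0000; (r_i+r_j)·cross = 30·13.0000 = 390.0000
edge 3: (16,1.5)→(15.5,13.5)  cross = 16·13.5 − 15.5·1.5 = 192.7500; (r_i+r_j)·cross = 31.5·192.7500 = 6071.6250
edge 4: (15.5,13.5)→(14,35.5)  cross = 15.5·35.5 − 14·13.5 = 361.2500; (r_i+r_j)·cross = 29.5·361.2500 = 10656.8750
edge 5: (14,35.5)→(4,32.5)  cross = 14·32.5 − 4·35.5 = 313.0000; (r_i+r_j)·cross = 18·313.0000 = 5634.0000
edge 6: (4,32.5)→(1.5,9.5)  cross = 4·9.5 − 1.5·32.5 = -10.7500; (r_i+r_j)·cross = 5.5·-10.7500 = -59.1250
Σcross = 828.7500 → A = |Σcross|/2 = 414.3750 mm²
Σ(r_i+r_j)·cross = 22478.5000 → first moment M = |Σ|/6 = 3746.4167
R_c = M/A = 3746.4167/414.3750 = 9.0411 mm
θ = 70° = 1.221730 rad
V = θ·R_c·A = 1.221730·9.0411·414.3750 = 4577.111 mm³

Volume = 4577.111 mm³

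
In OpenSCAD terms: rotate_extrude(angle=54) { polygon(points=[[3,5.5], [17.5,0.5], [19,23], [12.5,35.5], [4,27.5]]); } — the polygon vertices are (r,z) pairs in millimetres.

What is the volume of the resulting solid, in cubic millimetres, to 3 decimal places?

Volume = 4319.376 mm³

Profile (r,z), 5 vertices: (3,5.5) (17.5,0.5) (19,23) (12.5,35.5) (4,27.5)
edge 0: (3,5.5)→(17.5,0.5)  cross = 3·0.5 − 17.5·5.5 = -94.7500; (r_i+r_j)·cross = 20.5·-94.7500 = -1942.3750
edge 1: (17.5,0.5)→(19,23)  cross = 17.5·23 − 19·0.5 = 393.0000; (r_i+r_j)·cross = 36.5·393.0000 = 14344.5000
edge 2: (19,23)→(12.5,35.5)  cross = 19·35.5 − 12.5·23 = 387.0000; (r_i+r_j)·cross = 31.5·387.0000 = 12190.5000
edge 3: (12.5,35.5)→(4,27.5)  cross = 12.5·27.5 − 4·35.5 = 201.7500; (r_i+r_j)·cross = 16.5·201.7500 = 3328.8750
edge 4: (4,27.5)→(3,5.5)  cross = 4·5.5 − 3·27.5 = -60.5000; (r_i+r_j)·cross = 7·-60.5000 = -423.5000
Σcross = 826.5000 → A = |Σcross|/2 = 413.2500 mm²
Σ(r_i+r_j)·cross = 27498.0000 → first moment M = |Σ|/6 = 4583.0000
R_c = M/A = 4583.0000/413.2500 = 11.0901 mm
θ = 54° = 0.942478 rad
V = θ·R_c·A = 0.942478·11.0901·413.2500 = 4319.376 mm³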